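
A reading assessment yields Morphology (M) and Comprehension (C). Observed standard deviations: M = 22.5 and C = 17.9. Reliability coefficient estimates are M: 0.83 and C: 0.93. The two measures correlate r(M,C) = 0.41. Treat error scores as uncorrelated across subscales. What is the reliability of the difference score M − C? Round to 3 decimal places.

0.781

Var(M−C) = 22.5² + 17.9² − 2·22.5·17.9·0.41 = 826.66 − 330.255 = 496.405.
With uncorrelated errors the cross-covariances are all true-score covariance, so they carry over unchanged; only the diagonal terms shrink to ρᵢσᵢ².
True-score variance = [22.5²·0.83 + 17.9²·0.93] − 330.255 = 718.169 − 330.255 = 387.914.
Reliability = 387.914 / 496.405 = 0.781.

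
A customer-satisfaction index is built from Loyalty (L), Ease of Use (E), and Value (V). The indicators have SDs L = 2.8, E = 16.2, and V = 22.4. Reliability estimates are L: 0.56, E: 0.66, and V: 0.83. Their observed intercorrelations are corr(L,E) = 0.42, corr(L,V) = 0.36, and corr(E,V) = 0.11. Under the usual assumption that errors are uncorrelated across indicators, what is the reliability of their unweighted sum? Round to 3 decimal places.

Var(L+E+V) = 2.8² + 16.2² + 22.4² + 2·[2.8·16.2·0.42 + 2.8·22.4·0.36 + 16.2·22.4·0.11] = 772.04 + 163.094 = 935.134.
Under uncorrelated errors the observed covariances equal the true-score covariances, so only the own-variance terms attenuate.
True-score variance = [2.8²·0.56 + 16.2²·0.66 + 22.4²·0.83] + 163.094 = 594.062 + 163.094 = 757.156.
Reliability = 757.156 / 935.134 = 0.810.

0.810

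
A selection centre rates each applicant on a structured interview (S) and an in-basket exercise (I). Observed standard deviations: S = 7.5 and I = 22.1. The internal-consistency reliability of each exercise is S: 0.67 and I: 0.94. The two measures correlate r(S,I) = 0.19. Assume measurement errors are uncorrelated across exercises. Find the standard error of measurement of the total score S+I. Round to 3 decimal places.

Var(total) = 544.66 + 62.985 = 607.645.
True-score variance = 496.793 + 62.985 = 559.778, so reliability = 0.9212.
Error variance = 607.645 − 559.778 = 47.8671; SEM = √47.8671 = 6.919.

6.919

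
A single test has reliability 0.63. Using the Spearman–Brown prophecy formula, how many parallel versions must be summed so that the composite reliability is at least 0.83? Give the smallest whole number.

k ≥ ρ*(1−ρ₁)/(ρ₁(1−ρ*)) = 0.83·0.37 / (0.63·0.17) = 2.867.
Smallest integer k = 3.

3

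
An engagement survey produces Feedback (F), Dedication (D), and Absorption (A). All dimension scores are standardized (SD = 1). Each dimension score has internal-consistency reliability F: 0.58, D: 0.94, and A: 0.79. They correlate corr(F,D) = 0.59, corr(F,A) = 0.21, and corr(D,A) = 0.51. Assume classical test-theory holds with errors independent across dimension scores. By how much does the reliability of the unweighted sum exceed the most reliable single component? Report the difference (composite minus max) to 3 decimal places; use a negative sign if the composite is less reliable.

Var(sum) = 3 + 2.62 = 5.62; true-score variance = 2.31 + 2.62 = 4.93; composite reliability = 0.8772.
Max component reliability = 0.9400.
Difference = 0.8772 − 0.9400 = -0.063.

-0.063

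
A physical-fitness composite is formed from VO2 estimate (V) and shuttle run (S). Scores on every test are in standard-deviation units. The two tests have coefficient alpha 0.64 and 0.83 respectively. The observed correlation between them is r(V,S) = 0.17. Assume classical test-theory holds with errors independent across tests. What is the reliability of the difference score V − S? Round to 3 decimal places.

0.681

Var(V−S) = 1 + 1 − 2·0.17 = 2 − 0.34 = 1.66.
Under uncorrelated errors the observed covariances equal the true-score covariances, so only the own-variance terms attenuate.
True-score variance = [0.64 + 0.83] − 0.34 = 1.47 − 0.34 = 1.13.
Reliability = 1.13 / 1.66 = 0.681.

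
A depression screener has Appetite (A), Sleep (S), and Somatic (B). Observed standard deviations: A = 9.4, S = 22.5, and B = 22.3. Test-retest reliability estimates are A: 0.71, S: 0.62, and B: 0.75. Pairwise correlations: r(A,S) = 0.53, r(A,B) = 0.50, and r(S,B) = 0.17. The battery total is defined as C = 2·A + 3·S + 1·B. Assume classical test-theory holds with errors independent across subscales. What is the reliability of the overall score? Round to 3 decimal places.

0.745

Var(C) = 2²·9.4² + 3²·22.5² + 22.3² + 2·[6·9.4·22.5·0.53 + 2·9.4·22.3·0.50 + 3·22.5·22.3·0.17] = 5406.98 + 2276.17 = 7683.15.
With uncorrelated errors the cross-covariances are all true-score covariance, so they carry over unchanged; only the diagonal terms shrink to ρᵢσᵢ².
True-score variance = [2²·9.4²·0.71 + 3²·22.5²·0.62 + 22.3²·0.75] + 2276.17 = 3448.78 + 2276.17 = 5724.95.
Reliability = 5724.95 / 7683.15 = 0.745.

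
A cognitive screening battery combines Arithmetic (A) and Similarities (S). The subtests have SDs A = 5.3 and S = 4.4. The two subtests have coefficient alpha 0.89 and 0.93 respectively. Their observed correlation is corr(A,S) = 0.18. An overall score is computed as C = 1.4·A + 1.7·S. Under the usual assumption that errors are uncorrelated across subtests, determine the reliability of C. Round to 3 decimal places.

Var(C) = 1.4²·5.3² + 1.7²·4.4² + 2·[2.38·5.3·4.4·0.18] = 111.007 + 19.9806 = 130.987.
Under uncorrelated errors the observed covariances equal the true-score covariances, so only the own-variance terms attenuate.
True-score variance = [1.4²·5.3²·0.89 + 1.7²·4.4²·0.93] + 19.9806 = 101.034 + 19.9806 = 121.015.
Reliability = 121.015 / 130.987 = 0.924.

0.924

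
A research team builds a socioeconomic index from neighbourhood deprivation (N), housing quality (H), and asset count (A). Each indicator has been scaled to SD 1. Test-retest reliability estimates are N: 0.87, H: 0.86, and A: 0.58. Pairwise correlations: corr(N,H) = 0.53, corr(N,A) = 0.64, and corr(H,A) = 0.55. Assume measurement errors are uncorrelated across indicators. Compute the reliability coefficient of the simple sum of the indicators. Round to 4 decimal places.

0.8929

Var(N+H+A) = 3 + 2·[0.53 + 0.64 + 0.55] = 3 + 3.44 = 6.44.
With uncorrelated errors the cross-covariances are all true-score covariance, so they carry over unchanged; only the diagonal terms shrink to ρᵢσᵢ².
True-score variance = [0.87 + 0.86 + 0.58] + 3.44 = 2.31 + 3.44 = 5.75.
Reliability = 5.75 / 6.44 = 0.8929.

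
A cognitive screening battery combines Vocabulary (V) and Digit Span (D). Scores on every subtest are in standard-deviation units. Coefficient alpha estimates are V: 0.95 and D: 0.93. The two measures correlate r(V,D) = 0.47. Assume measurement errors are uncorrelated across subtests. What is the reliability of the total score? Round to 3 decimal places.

0.959

Var(V+D) = 2 + 2·[0.47] = 2 + 0.94 = 2.94.
Under uncorrelated errors the observed covariances equal the true-score covariances, so only the own-variance terms attenuate.
True-score variance = [0.95 + 0.93] + 0.94 = 1.88 + 0.94 = 2.82.
Reliability = 2.82 / 2.94 = 0.959.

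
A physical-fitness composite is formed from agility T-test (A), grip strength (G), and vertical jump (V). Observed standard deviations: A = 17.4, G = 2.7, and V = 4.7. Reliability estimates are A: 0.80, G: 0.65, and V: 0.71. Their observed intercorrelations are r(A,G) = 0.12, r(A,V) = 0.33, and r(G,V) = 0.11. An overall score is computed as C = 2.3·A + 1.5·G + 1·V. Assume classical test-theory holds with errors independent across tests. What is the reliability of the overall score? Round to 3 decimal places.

0.816

Var(C) = 2.3²·17.4² + 1.5²·2.7² + 4.7² + 2·[3.45·17.4·2.7·0.12 + 2.3·17.4·4.7·0.33 + 1.5·2.7·4.7·0.11] = 1640.09 + 167.229 = 1807.32.
Because errors are independent across components, Cov(Tᵢ,Tⱼ) = Cov(Xᵢ,Xⱼ); the off-diagonal part of the true-score variance is the same as above.
True-score variance = [2.3²·17.4²·0.80 + 1.5²·2.7²·0.65 + 4.7²·0.71] + 167.229 = 1307.63 + 167.229 = 1474.86.
Reliability = 1474.86 / 1807.32 = 0.816.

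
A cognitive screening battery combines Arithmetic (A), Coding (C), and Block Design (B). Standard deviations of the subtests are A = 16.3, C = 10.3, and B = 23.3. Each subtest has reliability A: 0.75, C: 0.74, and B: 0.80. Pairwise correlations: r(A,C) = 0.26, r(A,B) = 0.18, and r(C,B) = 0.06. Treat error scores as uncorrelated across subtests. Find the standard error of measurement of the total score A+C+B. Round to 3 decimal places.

Var(total) = 914.67 + 252.826 = 1167.5.
True-score variance = 712.086 + 252.826 = 964.912, so reliability = 0.8265.
Error variance = 1167.5 − 964.912 = 202.584; SEM = √202.584 = 14.233.

14.233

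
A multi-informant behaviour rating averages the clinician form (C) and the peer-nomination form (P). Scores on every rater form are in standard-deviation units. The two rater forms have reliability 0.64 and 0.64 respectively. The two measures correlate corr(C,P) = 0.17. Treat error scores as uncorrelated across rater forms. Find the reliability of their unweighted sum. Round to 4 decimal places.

0.6923

Var(C+P) = 2 + 2·[0.17] = 2 + 0.34 = 2.34.
With uncorrelated errors the cross-covariances are all true-score covariance, so they carry over unchanged; only the diagonal terms shrink to ρᵢσᵢ².
True-score variance = [0.64 + 0.64] + 0.34 = 1.28 + 0.34 = 1.62.
Reliability = 1.62 / 2.34 = 0.6923.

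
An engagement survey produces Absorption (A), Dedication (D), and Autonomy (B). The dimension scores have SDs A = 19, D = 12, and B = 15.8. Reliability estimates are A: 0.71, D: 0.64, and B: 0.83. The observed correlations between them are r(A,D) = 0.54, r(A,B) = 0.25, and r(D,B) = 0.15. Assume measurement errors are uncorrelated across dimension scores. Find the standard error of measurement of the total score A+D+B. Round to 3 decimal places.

14.106

Var(total) = 754.64 + 453.22 = 1207.86.
True-score variance = 555.671 + 453.22 = 1008.89, so reliability = 0.8353.
Error variance = 1207.86 − 1008.89 = 198.969; SEM = √198.969 = 14.106.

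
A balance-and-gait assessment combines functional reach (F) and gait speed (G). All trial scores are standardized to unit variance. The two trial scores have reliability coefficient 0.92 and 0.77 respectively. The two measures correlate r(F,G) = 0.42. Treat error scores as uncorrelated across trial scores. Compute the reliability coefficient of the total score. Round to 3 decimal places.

0.891

Var(F+G) = 2 + 2·[0.42] = 2 + 0.84 = 2.84.
With uncorrelated errors the cross-covariances are all true-score covariance, so they carry over unchanged; only the diagonal terms shrink to ρᵢσᵢ².
True-score variance = [0.92 + 0.77] + 0.84 = 1.69 + 0.84 = 2.53.
Reliability = 2.53 / 2.84 = 0.891.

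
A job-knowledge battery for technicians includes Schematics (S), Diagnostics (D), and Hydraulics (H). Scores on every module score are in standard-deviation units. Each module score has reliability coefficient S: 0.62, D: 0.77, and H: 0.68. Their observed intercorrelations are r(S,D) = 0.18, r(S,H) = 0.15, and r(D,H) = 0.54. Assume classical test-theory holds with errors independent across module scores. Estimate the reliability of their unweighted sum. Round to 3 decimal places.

0.804

Var(S+D+H) = 3 + 2·[0.18 + 0.15 + 0.54] = 3 + 1.74 = 4.74.
Under uncorrelated errors the observed covariances equal the true-score covariances, so only the own-variance terms attenuate.
True-score variance = [0.62 + 0.77 + 0.68] + 1.74 = 2.07 + 1.74 = 3.81.
Reliability = 3.81 / 4.74 = 0.804.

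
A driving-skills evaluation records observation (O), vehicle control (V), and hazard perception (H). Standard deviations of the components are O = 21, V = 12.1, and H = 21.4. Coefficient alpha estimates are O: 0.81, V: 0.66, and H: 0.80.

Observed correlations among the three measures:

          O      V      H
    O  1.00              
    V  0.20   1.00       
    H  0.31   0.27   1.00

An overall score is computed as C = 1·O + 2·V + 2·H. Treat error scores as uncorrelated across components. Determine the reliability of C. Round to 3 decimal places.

0.845

Var(C) = 21² + 2²·12.1² + 2²·21.4² + 2·[2·21·12.1·0.20 + 2·21·21.4·0.31 + 4·12.1·21.4·0.27] = 2858.48 + 1319.85 = 4178.33.
With uncorrelated errors the cross-covariances are all true-score covariance, so they carry over unchanged; only the diagonal terms shrink to ρᵢσᵢ².
True-score variance = [21²·0.81 + 2²·12.1²·0.66 + 2²·21.4²·0.80] + 1319.85 = 2209.2 + 1319.85 = 3529.05.
Reliability = 3529.05 / 4178.33 = 0.845.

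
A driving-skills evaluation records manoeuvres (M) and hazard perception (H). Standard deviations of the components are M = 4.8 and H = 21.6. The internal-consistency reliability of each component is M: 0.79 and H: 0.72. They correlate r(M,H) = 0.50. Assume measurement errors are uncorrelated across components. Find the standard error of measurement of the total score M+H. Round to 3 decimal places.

11.639

Var(total) = 489.6 + 103.68 = 593.28.
True-score variance = 354.125 + 103.68 = 457.805, so reliability = 0.7717.
Error variance = 593.28 − 457.805 = 135.475; SEM = √135.475 = 11.639.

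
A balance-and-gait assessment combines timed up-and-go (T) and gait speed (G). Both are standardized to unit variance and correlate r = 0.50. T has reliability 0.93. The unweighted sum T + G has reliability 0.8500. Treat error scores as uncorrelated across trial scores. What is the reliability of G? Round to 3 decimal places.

0.620

Var(T+G) = 2 + 2·0.50 = 3.000.
True-score variance = ρ_T + ρ_G + 2·0.50, so 0.8500 = (0.93 + ρ_G + 1.00) / 3.000.
ρ_G = 0.8500·3.000 − 0.93 − 1.00 = 0.620.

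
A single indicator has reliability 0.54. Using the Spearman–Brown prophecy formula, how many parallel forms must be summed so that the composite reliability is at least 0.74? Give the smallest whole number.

3

k ≥ ρ*(1−ρ₁)/(ρ₁(1−ρ*)) = 0.74·0.46 / (0.54·0.26) = 2.425.
Smallest integer k = 3.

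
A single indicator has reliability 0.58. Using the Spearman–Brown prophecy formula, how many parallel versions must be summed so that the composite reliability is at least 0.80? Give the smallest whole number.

3

k ≥ ρ*(1−ρ₁)/(ρ₁(1−ρ*)) = 0.80·0.42 / (0.58·0.20) = 2.897.
Smallest integer k = 3.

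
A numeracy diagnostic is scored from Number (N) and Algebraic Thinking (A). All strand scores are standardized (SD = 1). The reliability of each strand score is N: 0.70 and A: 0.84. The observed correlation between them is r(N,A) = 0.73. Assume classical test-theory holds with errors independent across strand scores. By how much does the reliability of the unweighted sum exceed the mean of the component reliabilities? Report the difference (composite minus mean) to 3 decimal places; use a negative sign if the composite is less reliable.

0.097

Var(sum) = 2 + 1.46 = 3.46; true-score variance = 1.54 + 1.46 = 3; composite reliability = 0.8671.
Mean component reliability = 0.7700.
Difference = 0.8671 − 0.7700 = 0.097.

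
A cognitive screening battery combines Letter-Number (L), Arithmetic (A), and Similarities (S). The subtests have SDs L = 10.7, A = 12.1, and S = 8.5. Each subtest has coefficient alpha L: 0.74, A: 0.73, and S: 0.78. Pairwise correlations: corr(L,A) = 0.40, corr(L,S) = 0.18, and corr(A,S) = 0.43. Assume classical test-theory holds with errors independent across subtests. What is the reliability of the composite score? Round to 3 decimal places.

0.847

Var(L+A+S) = 10.7² + 12.1² + 8.5² + 2·[10.7·12.1·0.40 + 10.7·8.5·0.18 + 12.1·8.5·0.43] = 333.15 + 224.769 = 557.919.
Because errors are independent across components, Cov(Tᵢ,Tⱼ) = Cov(Xᵢ,Xⱼ); the off-diagonal part of the true-score variance is the same as above.
True-score variance = [10.7²·0.74 + 12.1²·0.73 + 8.5²·0.78] + 224.769 = 247.957 + 224.769 = 472.726.
Reliability = 472.726 / 557.919 = 0.847.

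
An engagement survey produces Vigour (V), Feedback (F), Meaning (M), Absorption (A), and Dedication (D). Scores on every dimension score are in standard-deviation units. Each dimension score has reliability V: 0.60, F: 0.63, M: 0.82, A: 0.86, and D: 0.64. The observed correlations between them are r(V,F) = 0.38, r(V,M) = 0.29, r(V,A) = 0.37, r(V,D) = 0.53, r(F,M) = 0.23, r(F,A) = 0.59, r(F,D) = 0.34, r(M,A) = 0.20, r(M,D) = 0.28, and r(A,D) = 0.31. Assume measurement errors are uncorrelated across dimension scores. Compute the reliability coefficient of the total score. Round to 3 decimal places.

0.880

Var(V+F+M+A+D) = 5 + 2·[0.38 + 0.29 + 0.37 + 0.53 + 0.23 + 0.59 + 0.34 + 0.20 + 0.28 + 0.31] = 5 + 7.04 = 12.04.
Because errors are independent across components, Cov(Tᵢ,Tⱼ) = Cov(Xᵢ,Xⱼ); the off-diagonal part of the true-score variance is the same as above.
True-score variance = [0.60 + 0.63 + 0.82 + 0.86 + 0.64] + 7.04 = 3.55 + 7.04 = 10.59.
Reliability = 10.59 / 12.04 = 0.880.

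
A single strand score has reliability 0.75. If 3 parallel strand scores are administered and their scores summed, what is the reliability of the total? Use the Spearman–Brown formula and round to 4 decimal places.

0.9000

ρ_k = kρ / (1 + (k−1)ρ) = 3·0.75 / (1 + 2·0.75) = 2.250 / 2.500 = 0.9000.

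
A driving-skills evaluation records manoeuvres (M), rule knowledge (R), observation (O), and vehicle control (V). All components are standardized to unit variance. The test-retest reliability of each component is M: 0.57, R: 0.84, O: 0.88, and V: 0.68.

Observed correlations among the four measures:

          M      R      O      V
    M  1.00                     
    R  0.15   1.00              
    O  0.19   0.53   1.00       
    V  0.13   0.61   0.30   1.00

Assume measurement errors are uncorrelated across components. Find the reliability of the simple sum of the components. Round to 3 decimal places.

Var(M+R+O+V) = 4 + 2·[0.15 + 0.19 + 0.13 + 0.53 + 0.61 + 0.30] = 4 + 3.82 = 7.82.
Under uncorrelated errors the observed covariances equal the true-score covariances, so only the own-variance terms attenuate.
True-score variance = [0.57 + 0.84 + 0.88 + 0.68] + 3.82 = 2.97 + 3.82 = 6.79.
Reliability = 6.79 / 7.82 = 0.868.

0.868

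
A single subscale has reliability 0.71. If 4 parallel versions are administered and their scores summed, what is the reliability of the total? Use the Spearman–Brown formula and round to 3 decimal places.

0.907

ρ_k = kρ / (1 + (k−1)ρ) = 4·0.71 / (1 + 3·0.71) = 2.840 / 3.130 = 0.907.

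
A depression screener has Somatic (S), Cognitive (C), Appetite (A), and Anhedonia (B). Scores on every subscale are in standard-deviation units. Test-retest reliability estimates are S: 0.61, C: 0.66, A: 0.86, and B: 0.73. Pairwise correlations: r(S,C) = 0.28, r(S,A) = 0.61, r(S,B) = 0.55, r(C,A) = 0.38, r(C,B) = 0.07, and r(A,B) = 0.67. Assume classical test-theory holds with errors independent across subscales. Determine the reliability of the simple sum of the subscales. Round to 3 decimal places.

Var(S+C+A+B) = 4 + 2·[0.28 + 0.61 + 0.55 + 0.38 + 0.07 + 0.67] = 4 + 5.12 = 9.12.
Because errors are independent across components, Cov(Tᵢ,Tⱼ) = Cov(Xᵢ,Xⱼ); the off-diagonal part of the true-score variance is the same as above.
True-score variance = [0.61 + 0.66 + 0.86 + 0.73] + 5.12 = 2.86 + 5.12 = 7.98.
Reliability = 7.98 / 9.12 = 0.875.

0.875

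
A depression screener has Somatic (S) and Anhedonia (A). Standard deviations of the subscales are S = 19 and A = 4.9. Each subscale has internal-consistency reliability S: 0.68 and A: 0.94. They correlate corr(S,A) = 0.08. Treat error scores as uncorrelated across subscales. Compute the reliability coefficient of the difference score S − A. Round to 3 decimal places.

0.684

Var(S−A) = 19² + 4.9² − 2·19·4.9·0.08 = 385.01 − 14.896 = 370.114.
With uncorrelated errors the cross-covariances are all true-score covariance, so they carry over unchanged; only the diagonal terms shrink to ρᵢσᵢ².
True-score variance = [19²·0.68 + 4.9²·0.94] − 14.896 = 268.049 − 14.896 = 253.153.
Reliability = 253.153 / 370.114 = 0.684.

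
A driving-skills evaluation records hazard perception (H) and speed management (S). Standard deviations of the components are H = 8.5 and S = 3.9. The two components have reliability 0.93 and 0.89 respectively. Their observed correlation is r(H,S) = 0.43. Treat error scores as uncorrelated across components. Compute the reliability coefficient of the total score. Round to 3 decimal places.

Var(H+S) = 8.5² + 3.9² + 2·[8.5·3.9·0.43] = 87.46 + 28.509 = 115.969.
Because errors are independent across components, Cov(Tᵢ,Tⱼ) = Cov(Xᵢ,Xⱼ); the off-diagonal part of the true-score variance is the same as above.
True-score variance = [8.5²·0.93 + 3.9²·0.89] + 28.509 = 80.7294 + 28.509 = 109.238.
Reliability = 109.238 / 115.969 = 0.942.

0.942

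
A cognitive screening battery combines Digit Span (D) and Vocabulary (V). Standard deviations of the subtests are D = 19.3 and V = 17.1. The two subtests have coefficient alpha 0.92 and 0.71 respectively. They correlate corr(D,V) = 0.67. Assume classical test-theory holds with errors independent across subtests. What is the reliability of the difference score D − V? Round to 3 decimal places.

Var(D−V) = 19.3² + 17.1² − 2·19.3·17.1·0.67 = 664.9 − 442.24 = 222.66.
With uncorrelated errors the cross-covariances are all true-score covariance, so they carry over unchanged; only the diagonal terms shrink to ρᵢσᵢ².
True-score variance = [19.3²·0.92 + 17.1²·0.71] − 442.24 = 550.302 − 442.24 = 108.062.
Reliability = 108.062 / 222.66 = 0.485.

0.485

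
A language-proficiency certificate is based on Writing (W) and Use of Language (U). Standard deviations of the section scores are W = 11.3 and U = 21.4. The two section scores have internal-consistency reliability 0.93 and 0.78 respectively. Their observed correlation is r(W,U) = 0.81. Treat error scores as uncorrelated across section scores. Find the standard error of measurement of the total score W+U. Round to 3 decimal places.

10.473

Var(total) = 585.65 + 391.748 = 977.398.
True-score variance = 475.96 + 391.748 = 867.709, so reliability = 0.8878.
Error variance = 977.398 − 867.709 = 109.69; SEM = √109.69 = 10.473.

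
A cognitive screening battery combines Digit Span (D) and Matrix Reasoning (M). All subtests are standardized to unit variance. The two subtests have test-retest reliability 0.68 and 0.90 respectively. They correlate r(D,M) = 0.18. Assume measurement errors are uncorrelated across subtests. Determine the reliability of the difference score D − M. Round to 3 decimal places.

Var(D−M) = 1 + 1 − 2·0.18 = 2 − 0.36 = 1.64.
Under uncorrelated errors the observed covariances equal the true-score covariances, so only the own-variance terms attenuate.
True-score variance = [0.68 + 0.90] − 0.36 = 1.58 − 0.36 = 1.22.
Reliability = 1.22 / 1.64 = 0.744.

0.744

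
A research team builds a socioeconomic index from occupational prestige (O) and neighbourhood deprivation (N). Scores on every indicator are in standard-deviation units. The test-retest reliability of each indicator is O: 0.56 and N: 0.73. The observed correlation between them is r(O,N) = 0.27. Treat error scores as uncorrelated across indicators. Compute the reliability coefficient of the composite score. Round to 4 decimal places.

0.7205

Var(O+N) = 2 + 2·[0.27] = 2 + 0.54 = 2.54.
Because errors are independent across components, Cov(Tᵢ,Tⱼ) = Cov(Xᵢ,Xⱼ); the off-diagonal part of the true-score variance is the same as above.
True-score variance = [0.56 + 0.73] + 0.54 = 1.29 + 0.54 = 1.83.
Reliability = 1.83 / 2.54 = 0.7205.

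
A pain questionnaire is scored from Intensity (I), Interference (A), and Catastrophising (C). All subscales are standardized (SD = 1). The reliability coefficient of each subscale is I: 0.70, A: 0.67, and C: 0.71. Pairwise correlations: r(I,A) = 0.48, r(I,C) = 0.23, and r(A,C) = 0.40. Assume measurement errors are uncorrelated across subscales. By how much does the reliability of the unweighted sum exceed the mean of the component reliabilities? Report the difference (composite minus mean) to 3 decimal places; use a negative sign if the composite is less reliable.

0.130

Var(sum) = 3 + 2.22 = 5.22; true-score variance = 2.08 + 2.22 = 4.3; composite reliability = 0.8238.
Mean component reliability = 0.6933.
Difference = 0.8238 − 0.6933 = 0.130.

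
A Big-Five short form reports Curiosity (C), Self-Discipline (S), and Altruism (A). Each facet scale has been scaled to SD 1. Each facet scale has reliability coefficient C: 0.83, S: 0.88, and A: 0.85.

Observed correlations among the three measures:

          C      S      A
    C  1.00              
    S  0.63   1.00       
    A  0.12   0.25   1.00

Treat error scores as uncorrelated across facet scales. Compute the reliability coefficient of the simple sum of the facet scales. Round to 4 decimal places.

0.9120

Var(C+S+A) = 3 + 2·[0.63 + 0.12 + 0.25] = 3 + 2 = 5.
Under uncorrelated errors the observed covariances equal the true-score covariances, so only the own-variance terms attenuate.
True-score variance = [0.83 + 0.88 + 0.85] + 2 = 2.56 + 2 = 4.56.
Reliability = 4.56 / 5 = 0.9120.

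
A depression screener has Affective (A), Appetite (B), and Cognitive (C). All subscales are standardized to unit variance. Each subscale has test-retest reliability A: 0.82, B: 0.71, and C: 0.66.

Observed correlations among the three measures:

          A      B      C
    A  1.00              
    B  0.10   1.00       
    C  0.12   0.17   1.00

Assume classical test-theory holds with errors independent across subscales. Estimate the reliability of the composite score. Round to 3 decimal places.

Var(A+B+C) = 3 + 2·[0.10 + 0.12 + 0.17] = 3 + 0.78 = 3.78.
Because errors are independent across components, Cov(Tᵢ,Tⱼ) = Cov(Xᵢ,Xⱼ); the off-diagonal part of the true-score variance is the same as above.
True-score variance = [0.82 + 0.71 + 0.66] + 0.78 = 2.19 + 0.78 = 2.97.
Reliability = 2.97 / 3.78 = 0.786.

0.786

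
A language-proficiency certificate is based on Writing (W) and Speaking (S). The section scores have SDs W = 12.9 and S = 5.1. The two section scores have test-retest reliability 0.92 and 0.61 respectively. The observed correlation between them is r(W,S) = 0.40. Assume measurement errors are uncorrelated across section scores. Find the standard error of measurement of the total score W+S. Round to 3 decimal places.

Var(total) = 192.42 + 52.632 = 245.052.
True-score variance = 168.963 + 52.632 = 221.595, so reliability = 0.9043.
Error variance = 245.052 − 221.595 = 23.4567; SEM = √23.4567 = 4.843.

4.843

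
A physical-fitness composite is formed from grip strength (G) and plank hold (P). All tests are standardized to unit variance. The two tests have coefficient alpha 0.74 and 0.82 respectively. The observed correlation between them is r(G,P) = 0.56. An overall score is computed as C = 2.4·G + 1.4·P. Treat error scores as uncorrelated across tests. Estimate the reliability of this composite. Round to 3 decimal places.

0.839

Var(C) = 2.4² + 1.4² + 2·[3.36·0.56] = 7.72 + 3.7632 = 11.4832.
With uncorrelated errors the cross-covariances are all true-score covariance, so they carry over unchanged; only the diagonal terms shrink to ρᵢσᵢ².
True-score variance = [2.4²·0.74 + 1.4²·0.82] + 3.7632 = 5.8696 + 3.7632 = 9.6328.
Reliability = 9.6328 / 11.4832 = 0.839.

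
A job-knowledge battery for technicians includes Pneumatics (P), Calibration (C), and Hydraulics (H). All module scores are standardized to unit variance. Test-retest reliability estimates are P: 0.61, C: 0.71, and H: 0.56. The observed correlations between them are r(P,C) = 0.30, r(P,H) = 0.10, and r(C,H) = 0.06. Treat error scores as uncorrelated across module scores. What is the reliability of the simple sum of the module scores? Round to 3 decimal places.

Var(P+C+H) = 3 + 2·[0.30 + 0.10 + 0.06] = 3 + 0.92 = 3.92.
Under uncorrelated errors the observed covariances equal the true-score covariances, so only the own-variance terms attenuate.
True-score variance = [0.61 + 0.71 + 0.56] + 0.92 = 1.88 + 0.92 = 2.8.
Reliability = 2.8 / 3.92 = 0.714.

0.714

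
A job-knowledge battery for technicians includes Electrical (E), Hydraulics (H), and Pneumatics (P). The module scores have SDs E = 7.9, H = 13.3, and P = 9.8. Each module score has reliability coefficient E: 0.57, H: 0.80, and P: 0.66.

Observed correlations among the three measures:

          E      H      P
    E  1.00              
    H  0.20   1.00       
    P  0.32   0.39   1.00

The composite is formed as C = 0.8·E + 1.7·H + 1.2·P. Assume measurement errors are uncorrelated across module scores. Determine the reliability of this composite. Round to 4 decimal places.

0.8338

Var(C) = 0.8²·7.9² + 1.7²·13.3² + 1.2²·9.8² + 2·[1.36·7.9·13.3·0.20 + 0.96·7.9·9.8·0.32 + 2.04·13.3·9.8·0.39] = 689.452 + 312.122 = 1001.57.
Under uncorrelated errors the observed covariances equal the true-score covariances, so only the own-variance terms attenuate.
True-score variance = [0.8²·7.9²·0.57 + 1.7²·13.3²·0.80 + 1.2²·9.8²·0.66] + 312.122 = 523.013 + 312.122 = 835.135.
Reliability = 835.135 / 1001.57 = 0.8338.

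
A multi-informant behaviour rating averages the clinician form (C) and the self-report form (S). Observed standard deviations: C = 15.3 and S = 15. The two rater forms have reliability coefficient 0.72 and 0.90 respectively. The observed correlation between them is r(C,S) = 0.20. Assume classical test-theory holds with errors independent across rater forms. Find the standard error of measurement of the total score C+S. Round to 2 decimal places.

9.38

Var(total) = 459.09 + 91.8 = 550.89.
True-score variance = 371.045 + 91.8 = 462.845, so reliability = 0.8402.
Error variance = 550.89 − 462.845 = 88.0452; SEM = √88.0452 = 9.38.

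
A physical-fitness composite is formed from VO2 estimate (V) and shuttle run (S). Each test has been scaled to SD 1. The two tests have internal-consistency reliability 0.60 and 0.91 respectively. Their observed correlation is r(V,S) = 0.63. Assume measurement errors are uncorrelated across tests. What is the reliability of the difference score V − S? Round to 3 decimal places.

0.338

Var(V−S) = 1 + 1 − 2·0.63 = 2 − 1.26 = 0.74.
With uncorrelated errors the cross-covariances are all true-score covariance, so they carry over unchanged; only the diagonal terms shrink to ρᵢσᵢ².
True-score variance = [0.60 + 0.91] − 1.26 = 1.51 − 1.26 = 0.25.
Reliability = 0.25 / 0.74 = 0.338.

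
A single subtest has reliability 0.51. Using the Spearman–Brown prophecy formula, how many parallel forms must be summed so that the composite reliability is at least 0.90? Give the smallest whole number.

k ≥ ρ*(1−ρ₁)/(ρ₁(1−ρ*)) = 0.90·0.49 / (0.51·0.10) = 8.647.
Smallest integer k = 9.

9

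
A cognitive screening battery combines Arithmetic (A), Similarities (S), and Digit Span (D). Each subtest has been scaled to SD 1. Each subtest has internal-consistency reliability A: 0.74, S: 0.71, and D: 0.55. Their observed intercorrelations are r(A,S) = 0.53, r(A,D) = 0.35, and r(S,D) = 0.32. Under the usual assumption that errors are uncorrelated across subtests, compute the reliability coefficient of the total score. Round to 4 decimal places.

0.8148

Var(A+S+D) = 3 + 2·[0.53 + 0.35 + 0.32] = 3 + 2.4 = 5.4.
Because errors are independent across components, Cov(Tᵢ,Tⱼ) = Cov(Xᵢ,Xⱼ); the off-diagonal part of the true-score variance is the same as above.
True-score variance = [0.74 + 0.71 + 0.55] + 2.4 = 2 + 2.4 = 4.4.
Reliability = 4.4 / 5.4 = 0.8148.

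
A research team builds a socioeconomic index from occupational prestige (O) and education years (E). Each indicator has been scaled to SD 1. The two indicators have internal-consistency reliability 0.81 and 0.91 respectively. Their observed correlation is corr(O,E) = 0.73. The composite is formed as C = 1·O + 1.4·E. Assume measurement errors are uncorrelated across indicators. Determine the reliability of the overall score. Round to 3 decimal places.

0.927

Var(C) = 1 + 1.4² + 2·[1.4·0.73] = 2.96 + 2.044 = 5.004.
Under uncorrelated errors the observed covariances equal the true-score covariances, so only the own-variance terms attenuate.
True-score variance = [0.81 + 1.4²·0.91] + 2.044 = 2.5936 + 2.044 = 4.6376.
Reliability = 4.6376 / 5.004 = 0.927.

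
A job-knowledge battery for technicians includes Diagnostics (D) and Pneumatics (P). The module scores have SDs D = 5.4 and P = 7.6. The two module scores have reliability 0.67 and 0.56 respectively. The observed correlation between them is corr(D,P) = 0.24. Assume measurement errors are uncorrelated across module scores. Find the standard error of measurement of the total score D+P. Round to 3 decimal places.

Var(total) = 86.92 + 19.6992 = 106.619.
True-score variance = 51.8828 + 19.6992 = 71.582, so reliability = 0.6714.
Error variance = 106.619 − 71.582 = 35.0372; SEM = √35.0372 = 5.919.

5.919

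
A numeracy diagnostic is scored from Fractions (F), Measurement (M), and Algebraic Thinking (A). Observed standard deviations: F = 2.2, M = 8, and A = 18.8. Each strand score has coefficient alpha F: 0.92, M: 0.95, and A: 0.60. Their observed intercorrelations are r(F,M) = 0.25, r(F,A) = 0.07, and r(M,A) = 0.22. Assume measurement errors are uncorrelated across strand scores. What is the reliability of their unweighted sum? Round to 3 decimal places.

Var(F+M+A) = 2.2² + 8² + 18.8² + 2·[2.2·8·0.25 + 2.2·18.8·0.07 + 8·18.8·0.22] = 422.28 + 80.7664 = 503.046.
With uncorrelated errors the cross-covariances are all true-score covariance, so they carry over unchanged; only the diagonal terms shrink to ρᵢσᵢ².
True-score variance = [2.2²·0.92 + 8²·0.95 + 18.8²·0.60] + 80.7664 = 277.317 + 80.7664 = 358.083.
Reliability = 358.083 / 503.046 = 0.712.

0.712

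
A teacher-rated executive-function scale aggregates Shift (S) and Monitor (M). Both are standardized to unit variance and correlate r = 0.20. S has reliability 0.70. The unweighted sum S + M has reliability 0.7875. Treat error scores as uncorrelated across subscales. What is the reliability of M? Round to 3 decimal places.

0.790

Var(S+M) = 2 + 2·0.20 = 2.400.
True-score variance = ρ_S + ρ_M + 2·0.20, so 0.7875 = (0.70 + ρ_M + 0.40) / 2.400.
ρ_M = 0.7875·2.400 − 0.70 − 0.40 = 0.790.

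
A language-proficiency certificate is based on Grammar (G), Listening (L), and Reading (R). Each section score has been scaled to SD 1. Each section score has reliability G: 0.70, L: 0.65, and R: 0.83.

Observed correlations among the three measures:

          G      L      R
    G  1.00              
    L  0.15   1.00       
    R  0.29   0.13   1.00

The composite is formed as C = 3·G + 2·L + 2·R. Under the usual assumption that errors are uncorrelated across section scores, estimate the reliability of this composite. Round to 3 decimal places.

0.795

Var(C) = 3² + 2² + 2² + 2·[6·0.15 + 6·0.29 + 4·0.13] = 17 + 6.32 = 23.32.
Under uncorrelated errors the observed covariances equal the true-score covariances, so only the own-variance terms attenuate.
True-score variance = [3²·0.70 + 2²·0.65 + 2²·0.83] + 6.32 = 12.22 + 6.32 = 18.54.
Reliability = 18.54 / 23.32 = 0.795.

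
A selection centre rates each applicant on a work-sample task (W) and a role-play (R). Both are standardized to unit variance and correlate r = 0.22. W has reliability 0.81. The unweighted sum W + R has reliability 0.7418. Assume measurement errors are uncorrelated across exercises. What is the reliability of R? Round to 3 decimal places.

0.560

Var(W+R) = 2 + 2·0.22 = 2.440.
True-score variance = ρ_W + ρ_R + 2·0.22, so 0.7418 = (0.81 + ρ_R + 0.44) / 2.440.
ρ_R = 0.7418·2.440 − 0.81 − 0.44 = 0.560.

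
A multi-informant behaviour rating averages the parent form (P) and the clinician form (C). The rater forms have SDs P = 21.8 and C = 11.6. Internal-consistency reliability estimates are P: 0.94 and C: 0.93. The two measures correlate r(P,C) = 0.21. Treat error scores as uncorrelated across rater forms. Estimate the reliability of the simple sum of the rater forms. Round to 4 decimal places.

Var(P+C) = 21.8² + 11.6² + 2·[21.8·11.6·0.21] = 609.8 + 106.21 = 716.01.
With uncorrelated errors the cross-covariances are all true-score covariance, so they carry over unchanged; only the diagonal terms shrink to ρᵢσᵢ².
True-score variance = [21.8²·0.94 + 11.6²·0.93] + 106.21 = 571.866 + 106.21 = 678.076.
Reliability = 678.076 / 716.01 = 0.9470.

0.9470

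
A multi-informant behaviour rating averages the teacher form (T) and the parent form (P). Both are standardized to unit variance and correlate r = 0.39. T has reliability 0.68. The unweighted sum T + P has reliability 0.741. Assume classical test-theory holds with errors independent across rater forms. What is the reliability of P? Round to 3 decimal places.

0.600

Var(T+P) = 2 + 2·0.39 = 2.780.
True-score variance = ρ_T + ρ_P + 2·0.39, so 0.741 = (0.68 + ρ_P + 0.78) / 2.780.
ρ_P = 0.741·2.780 − 0.68 − 0.78 = 0.600.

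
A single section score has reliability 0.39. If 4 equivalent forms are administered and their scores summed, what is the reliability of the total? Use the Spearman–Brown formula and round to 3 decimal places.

0.719

ρ_k = kρ / (1 + (k−1)ρ) = 4·0.39 / (1 + 3·0.39) = 1.560 / 2.170 = 0.719.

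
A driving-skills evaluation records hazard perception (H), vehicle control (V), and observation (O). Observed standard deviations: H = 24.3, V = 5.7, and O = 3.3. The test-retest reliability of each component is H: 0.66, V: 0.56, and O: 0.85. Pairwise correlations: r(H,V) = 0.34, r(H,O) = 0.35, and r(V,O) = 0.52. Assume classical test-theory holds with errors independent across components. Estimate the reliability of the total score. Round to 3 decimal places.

Var(H+V+O) = 24.3² + 5.7² + 3.3² + 2·[24.3·5.7·0.34 + 24.3·3.3·0.35 + 5.7·3.3·0.52] = 633.87 + 169.882 = 803.752.
With uncorrelated errors the cross-covariances are all true-score covariance, so they carry over unchanged; only the diagonal terms shrink to ρᵢσᵢ².
True-score variance = [24.3²·0.66 + 5.7²·0.56 + 3.3²·0.85] + 169.882 = 417.174 + 169.882 = 587.057.
Reliability = 587.057 / 803.752 = 0.730.

0.730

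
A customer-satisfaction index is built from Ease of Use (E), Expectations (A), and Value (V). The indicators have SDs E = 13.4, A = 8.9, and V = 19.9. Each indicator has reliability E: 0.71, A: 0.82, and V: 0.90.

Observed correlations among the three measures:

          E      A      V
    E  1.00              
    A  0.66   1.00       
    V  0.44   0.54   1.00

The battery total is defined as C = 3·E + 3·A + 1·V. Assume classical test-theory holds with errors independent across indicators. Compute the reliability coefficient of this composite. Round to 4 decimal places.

Var(C) = 3²·13.4² + 3²·8.9² + 19.9² + 2·[9·13.4·8.9·0.66 + 3·13.4·19.9·0.44 + 3·8.9·19.9·0.54] = 2724.94 + 2694.63 = 5419.57.
With uncorrelated errors the cross-covariances are all true-score covariance, so they carry over unchanged; only the diagonal terms shrink to ρᵢσᵢ².
True-score variance = [3²·13.4²·0.71 + 3²·8.9²·0.82 + 19.9²·0.90] + 2694.63 = 2088.37 + 2694.63 = 4782.99.
Reliability = 4782.99 / 5419.57 = 0.8825.

0.8825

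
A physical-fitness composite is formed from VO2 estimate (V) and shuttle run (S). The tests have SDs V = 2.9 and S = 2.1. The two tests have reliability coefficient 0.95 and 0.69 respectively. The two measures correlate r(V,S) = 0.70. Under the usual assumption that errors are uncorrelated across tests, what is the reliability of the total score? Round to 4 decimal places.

0.9163

Var(V+S) = 2.9² + 2.1² + 2·[2.9·2.1·0.70] = 12.82 + 8.526 = 21.346.
Because errors are independent across components, Cov(Tᵢ,Tⱼ) = Cov(Xᵢ,Xⱼ); the off-diagonal part of the true-score variance is the same as above.
True-score variance = [2.9²·0.95 + 2.1²·0.69] + 8.526 = 11.0324 + 8.526 = 19.5584.
Reliability = 19.5584 / 21.346 = 0.9163.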